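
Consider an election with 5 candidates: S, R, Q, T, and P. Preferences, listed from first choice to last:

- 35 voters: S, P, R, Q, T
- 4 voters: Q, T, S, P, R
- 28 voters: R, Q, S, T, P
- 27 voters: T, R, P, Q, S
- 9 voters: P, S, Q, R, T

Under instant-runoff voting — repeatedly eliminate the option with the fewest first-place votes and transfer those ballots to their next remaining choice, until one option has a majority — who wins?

Round 1: S 35, R 28, Q 4, T 27, P 9. Eliminate Q.
Round 2: S 35, R 28, T 31, P 9. Eliminate P.
Round 3: S 44, R 28, T 31. Eliminate R.
Round 4: S 72, T 31. S has a majority.

S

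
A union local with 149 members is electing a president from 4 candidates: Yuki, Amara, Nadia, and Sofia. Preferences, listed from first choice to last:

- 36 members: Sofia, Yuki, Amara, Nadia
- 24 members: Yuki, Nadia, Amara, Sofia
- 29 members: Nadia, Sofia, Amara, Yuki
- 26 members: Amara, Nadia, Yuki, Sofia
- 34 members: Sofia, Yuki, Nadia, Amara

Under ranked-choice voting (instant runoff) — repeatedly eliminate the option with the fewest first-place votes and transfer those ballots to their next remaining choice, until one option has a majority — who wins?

Round 1: Yuki 24, Amara 26, Nadia 29, Sofia 70. Eliminate Yuki.
Round 2: Amara 26, Nadia 53, Sofia 70. Eliminate Amara.
Round 3: Nadia 79, Sofia 70. Nadia has a majority.

Nadia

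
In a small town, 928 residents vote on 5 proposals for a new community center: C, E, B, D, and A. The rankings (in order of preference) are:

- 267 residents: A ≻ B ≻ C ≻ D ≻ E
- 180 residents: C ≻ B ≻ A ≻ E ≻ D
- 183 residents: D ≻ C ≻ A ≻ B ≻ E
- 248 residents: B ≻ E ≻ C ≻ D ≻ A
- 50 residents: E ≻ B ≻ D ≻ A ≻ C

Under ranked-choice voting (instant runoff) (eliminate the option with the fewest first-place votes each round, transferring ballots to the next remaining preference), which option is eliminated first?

Round 1: C 180, E 50, B 248, D 183, A 267. Eliminate E.

E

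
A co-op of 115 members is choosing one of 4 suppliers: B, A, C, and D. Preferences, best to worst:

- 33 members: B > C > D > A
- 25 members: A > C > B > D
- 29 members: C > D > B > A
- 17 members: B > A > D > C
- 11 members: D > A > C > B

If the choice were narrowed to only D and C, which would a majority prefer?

C

Voters preferring D to C: 28; preferring C to D: 87.
C wins the head-to-head.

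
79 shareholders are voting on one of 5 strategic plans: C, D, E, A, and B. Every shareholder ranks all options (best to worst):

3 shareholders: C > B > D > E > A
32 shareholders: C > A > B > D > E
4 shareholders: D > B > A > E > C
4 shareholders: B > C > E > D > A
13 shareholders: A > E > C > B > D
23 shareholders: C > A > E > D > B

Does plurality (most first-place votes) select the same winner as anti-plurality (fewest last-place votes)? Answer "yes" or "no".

yes

Plurality — first-place votes: C 58, D 4, E 0, A 13, B 4. Winner: C.
Anti-plurality — last-place votes: C 4, D 13, E 32, A 7, B 23. Winner: C.
The two methods agree.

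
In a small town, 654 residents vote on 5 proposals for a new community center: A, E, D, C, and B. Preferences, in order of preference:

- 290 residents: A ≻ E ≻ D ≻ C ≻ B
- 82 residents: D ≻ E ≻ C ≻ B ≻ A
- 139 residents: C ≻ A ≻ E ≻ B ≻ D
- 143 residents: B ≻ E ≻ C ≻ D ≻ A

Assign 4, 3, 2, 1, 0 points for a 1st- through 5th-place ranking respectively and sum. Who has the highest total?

A: 290·4 + 82·0 + 139·3 + 143·0 = 1577
E: 290·3 + 82·3 + 139·2 + 143·3 = 1823
D: 290·2 + 82·4 + 139·0 + 143·1 = 1051
C: 290·1 + 82·2 + 139·4 + 143·2 = 1296
B: 290·0 + 82·1 + 139·1 + 143·4 = 793
E has the highest Borda score (1823).

E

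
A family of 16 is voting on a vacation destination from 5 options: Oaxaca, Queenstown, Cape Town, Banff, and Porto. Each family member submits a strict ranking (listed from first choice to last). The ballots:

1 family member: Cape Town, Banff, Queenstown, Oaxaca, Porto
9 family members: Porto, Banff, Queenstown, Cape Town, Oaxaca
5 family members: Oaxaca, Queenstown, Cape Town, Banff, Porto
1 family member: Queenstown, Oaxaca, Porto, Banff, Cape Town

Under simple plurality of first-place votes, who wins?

First-place votes: Oaxaca 5, Queenstown 1, Cape Town 1, Banff 0, Porto 9.
Porto has the most first-place votes.

Porto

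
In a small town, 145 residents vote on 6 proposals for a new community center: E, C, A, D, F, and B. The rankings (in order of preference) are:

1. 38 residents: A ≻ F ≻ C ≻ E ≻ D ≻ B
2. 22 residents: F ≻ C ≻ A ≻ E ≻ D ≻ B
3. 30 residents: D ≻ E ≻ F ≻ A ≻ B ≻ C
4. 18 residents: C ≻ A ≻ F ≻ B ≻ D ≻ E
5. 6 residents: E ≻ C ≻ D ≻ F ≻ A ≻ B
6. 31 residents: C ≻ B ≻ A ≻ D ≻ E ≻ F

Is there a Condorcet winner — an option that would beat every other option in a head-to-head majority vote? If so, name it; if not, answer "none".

none

Checking pairwise contests:
C beats E 109–36.
F beats C 90–55.
C beats A 77–68.
C beats D 115–30.
A beats F 87–58.
E beats B 96–49.
Every option loses at least one head-to-head, so there is no Condorcet winner.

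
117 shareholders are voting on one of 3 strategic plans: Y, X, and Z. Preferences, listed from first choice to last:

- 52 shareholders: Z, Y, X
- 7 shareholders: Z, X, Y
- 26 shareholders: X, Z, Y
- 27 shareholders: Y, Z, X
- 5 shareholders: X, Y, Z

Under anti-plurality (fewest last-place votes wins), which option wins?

Z

Last-place votes: Y 33, X 79, Z 5.
Z is ranked last by the fewest voters, so Z wins.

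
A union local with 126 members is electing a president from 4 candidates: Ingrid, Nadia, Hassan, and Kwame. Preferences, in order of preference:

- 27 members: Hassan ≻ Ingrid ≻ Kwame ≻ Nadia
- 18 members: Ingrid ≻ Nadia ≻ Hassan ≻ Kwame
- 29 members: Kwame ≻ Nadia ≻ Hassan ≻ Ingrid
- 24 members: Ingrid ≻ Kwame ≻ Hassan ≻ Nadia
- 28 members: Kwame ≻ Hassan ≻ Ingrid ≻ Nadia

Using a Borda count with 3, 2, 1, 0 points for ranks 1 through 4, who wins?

Kwame

Ingrid: 27·2 + 18·3 + 29·0 + 24·3 + 28·1 = 208
Nadia: 27·0 + 18·2 + 29·2 + 24·0 + 28·0 = 94
Hassan: 27·3 + 18·1 + 29·1 + 24·1 + 28·2 = 208
Kwame: 27·1 + 18·0 + 29·3 + 24·2 + 28·3 = 246
Kwame has the highest Borda score (246).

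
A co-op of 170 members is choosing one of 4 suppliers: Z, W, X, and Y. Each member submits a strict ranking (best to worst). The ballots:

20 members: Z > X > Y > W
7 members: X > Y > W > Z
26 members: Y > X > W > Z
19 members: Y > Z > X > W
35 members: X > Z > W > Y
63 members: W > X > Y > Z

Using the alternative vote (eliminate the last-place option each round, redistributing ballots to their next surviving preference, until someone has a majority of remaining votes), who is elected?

Round 1: Z 20, W 63, X 42, Y 45. Eliminate Z.
Round 2: W 63, X 62, Y 45. Eliminate Y.
Round 3: W 63, X 107. X has a majority.

X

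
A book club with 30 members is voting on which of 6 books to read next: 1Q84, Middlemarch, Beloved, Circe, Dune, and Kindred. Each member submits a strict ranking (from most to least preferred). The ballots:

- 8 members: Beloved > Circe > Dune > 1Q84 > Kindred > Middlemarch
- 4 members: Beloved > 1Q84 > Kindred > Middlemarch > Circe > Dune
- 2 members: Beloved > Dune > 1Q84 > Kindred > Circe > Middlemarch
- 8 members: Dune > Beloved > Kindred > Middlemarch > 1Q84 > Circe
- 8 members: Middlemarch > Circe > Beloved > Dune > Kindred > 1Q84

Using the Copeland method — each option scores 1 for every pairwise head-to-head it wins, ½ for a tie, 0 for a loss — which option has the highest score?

1Q84: loses to Middlemarch, Beloved, Circe, Dune, and Kindred → score 0.
Middlemarch: beats 1Q84 and Circe; loses to Beloved, Dune, and Kindred → score 2.
Beloved: beats 1Q84, Middlemarch, Circe, Dune, and Kindred → score 5.
Circe: beats 1Q84, Dune, and Kindred; loses to Middlemarch and Beloved → score 3.
Dune: beats 1Q84, Middlemarch, and Kindred; loses to Beloved and Circe → score 3.
Kindred: beats 1Q84 and Middlemarch; loses to Beloved, Circe, and Dune → score 2.
Beloved has the best pairwise record.

Beloved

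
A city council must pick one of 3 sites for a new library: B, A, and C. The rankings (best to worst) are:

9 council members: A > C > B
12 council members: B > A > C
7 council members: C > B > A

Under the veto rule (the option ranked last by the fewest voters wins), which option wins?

Last-place votes: B 9, A 7, C 12.
A is ranked last by the fewest voters, so A wins.

A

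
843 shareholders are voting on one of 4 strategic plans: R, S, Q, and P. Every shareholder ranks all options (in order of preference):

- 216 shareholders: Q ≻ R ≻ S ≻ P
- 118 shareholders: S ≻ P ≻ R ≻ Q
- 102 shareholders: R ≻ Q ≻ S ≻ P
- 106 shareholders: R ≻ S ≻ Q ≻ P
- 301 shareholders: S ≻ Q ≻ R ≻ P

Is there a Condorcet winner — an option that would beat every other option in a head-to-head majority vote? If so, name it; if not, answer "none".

Checking pairwise contests:
Q beats R 517–326.
R beats S 424–419.
S beats Q 525–318.
R beats P 725–118.
Every option loses at least one head-to-head, so there is no Condorcet winner.

none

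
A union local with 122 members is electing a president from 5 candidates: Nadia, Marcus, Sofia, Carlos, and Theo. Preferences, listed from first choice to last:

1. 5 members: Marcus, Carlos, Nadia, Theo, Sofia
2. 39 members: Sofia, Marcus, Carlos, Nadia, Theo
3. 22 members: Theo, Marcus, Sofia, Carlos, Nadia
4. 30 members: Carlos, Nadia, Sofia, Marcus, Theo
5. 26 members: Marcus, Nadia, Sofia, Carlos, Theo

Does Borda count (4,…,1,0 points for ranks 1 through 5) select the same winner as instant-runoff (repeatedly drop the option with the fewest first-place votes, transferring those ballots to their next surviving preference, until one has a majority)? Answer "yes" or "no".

Borda — scores: Nadia 217, Marcus 337, Sofia 312, Carlos 261, Theo 93. Winner: Marcus.
Instant-runoff — R1 Nadia 0, Marcus 31, Sofia 39, Carlos 30, Theo 22 (Nadia out); R2 Marcus 31, Sofia 39, Carlos 30, Theo 22 (Theo out); R3 Marcus 53, Sofia 39, Carlos 30 (Carlos out); R4 Marcus 53, Sofia 69 (Sofia winner). Winner: Sofia.
The two methods disagree.

no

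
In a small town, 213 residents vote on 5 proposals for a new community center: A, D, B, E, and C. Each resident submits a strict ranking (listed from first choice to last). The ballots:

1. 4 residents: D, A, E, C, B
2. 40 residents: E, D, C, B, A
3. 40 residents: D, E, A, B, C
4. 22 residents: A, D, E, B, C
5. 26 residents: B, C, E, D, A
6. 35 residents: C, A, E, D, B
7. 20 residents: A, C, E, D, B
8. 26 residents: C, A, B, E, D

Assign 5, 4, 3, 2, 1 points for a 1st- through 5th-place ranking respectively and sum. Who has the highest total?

A: 4·4 + 40·1 + 40·3 + 22·5 + 26·1 + 35·4 + 20·5 + 26·4 = 656
D: 4·5 + 40·4 + 40·5 + 22·4 + 26·2 + 35·2 + 20·2 + 26·1 = 656
B: 4·1 + 40·2 + 40·2 + 22·2 + 26·5 + 35·1 + 20·1 + 26·3 = 471
E: 4·3 + 40·5 + 40·4 + 22·3 + 26·3 + 35·3 + 20·3 + 26·2 = 733
C: 4·2 + 40·3 + 40·1 + 22·1 + 26·4 + 35·5 + 20·4 + 26·5 = 679
E has the highest Borda score (733).

E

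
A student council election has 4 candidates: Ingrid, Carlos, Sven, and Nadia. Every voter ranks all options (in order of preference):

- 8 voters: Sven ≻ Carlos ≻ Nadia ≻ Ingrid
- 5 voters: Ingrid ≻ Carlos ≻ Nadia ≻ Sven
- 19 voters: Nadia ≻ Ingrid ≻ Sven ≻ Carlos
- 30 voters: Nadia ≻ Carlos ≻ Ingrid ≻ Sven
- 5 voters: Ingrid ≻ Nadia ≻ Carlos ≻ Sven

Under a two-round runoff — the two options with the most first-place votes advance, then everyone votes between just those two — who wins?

Round 1 first-place votes: Ingrid 10, Carlos 0, Sven 8, Nadia 49.
Nadia and Ingrid advance.
Runoff: Nadia is preferred to Ingrid by 57 voters; Ingrid by 10.
Nadia wins the runoff.

Nadia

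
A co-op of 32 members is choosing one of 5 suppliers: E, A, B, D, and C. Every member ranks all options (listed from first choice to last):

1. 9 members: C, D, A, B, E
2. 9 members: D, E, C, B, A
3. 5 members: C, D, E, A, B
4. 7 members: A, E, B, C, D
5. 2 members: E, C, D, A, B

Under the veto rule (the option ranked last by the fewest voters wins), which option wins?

C

Last-place votes: E 9, A 9, B 7, D 7, C 0.
C is ranked last by the fewest voters, so C wins.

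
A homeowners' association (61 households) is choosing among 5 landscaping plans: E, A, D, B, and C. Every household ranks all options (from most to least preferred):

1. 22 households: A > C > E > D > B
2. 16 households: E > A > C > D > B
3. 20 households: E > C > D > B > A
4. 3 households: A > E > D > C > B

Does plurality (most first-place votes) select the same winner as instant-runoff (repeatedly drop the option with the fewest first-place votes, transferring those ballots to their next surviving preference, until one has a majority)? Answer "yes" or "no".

Plurality — first-place votes: E 36, A 25, D 0, B 0, C 0. Winner: E.
Instant-runoff — R1 E 36, A 25, D 0, B 0, C 0 (E winner). Winner: E.
The two methods agree.

yes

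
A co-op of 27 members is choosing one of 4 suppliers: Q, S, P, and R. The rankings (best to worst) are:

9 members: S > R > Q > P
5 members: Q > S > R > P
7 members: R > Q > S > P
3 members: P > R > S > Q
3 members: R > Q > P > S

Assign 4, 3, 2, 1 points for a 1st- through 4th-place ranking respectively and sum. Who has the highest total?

R

Q: 9·2 + 5·4 + 7·3 + 3·1 + 3·3 = 71
S: 9·4 + 5·3 + 7·2 + 3·2 + 3·1 = 74
P: 9·1 + 5·1 + 7·1 + 3·4 + 3·2 = 39
R: 9·3 + 5·2 + 7·4 + 3·3 + 3·4 = 86
R has the highest Borda score (86).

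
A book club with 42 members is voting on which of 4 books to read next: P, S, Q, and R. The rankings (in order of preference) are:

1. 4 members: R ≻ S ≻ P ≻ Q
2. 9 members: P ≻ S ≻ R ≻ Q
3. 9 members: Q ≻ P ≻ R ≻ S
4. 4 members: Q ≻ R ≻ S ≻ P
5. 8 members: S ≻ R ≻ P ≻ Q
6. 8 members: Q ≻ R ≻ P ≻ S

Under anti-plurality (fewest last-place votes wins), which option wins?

Last-place votes: P 4, S 17, Q 21, R 0.
R is ranked last by the fewest voters, so R wins.

R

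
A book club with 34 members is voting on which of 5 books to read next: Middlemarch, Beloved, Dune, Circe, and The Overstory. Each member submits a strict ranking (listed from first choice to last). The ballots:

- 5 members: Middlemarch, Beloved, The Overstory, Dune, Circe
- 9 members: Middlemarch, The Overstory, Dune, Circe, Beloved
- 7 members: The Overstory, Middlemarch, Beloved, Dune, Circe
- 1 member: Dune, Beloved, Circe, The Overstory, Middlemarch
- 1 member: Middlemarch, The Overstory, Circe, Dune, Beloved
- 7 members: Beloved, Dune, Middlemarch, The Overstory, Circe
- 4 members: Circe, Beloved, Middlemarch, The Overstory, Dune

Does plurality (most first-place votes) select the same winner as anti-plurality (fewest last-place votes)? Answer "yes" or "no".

no

Plurality — first-place votes: Middlemarch 15, Beloved 7, Dune 1, Circe 4, The Overstory 7. Winner: Middlemarch.
Anti-plurality — last-place votes: Middlemarch 1, Beloved 10, Dune 4, Circe 19, The Overstory 0. Winner: The Overstory.
The two methods disagree.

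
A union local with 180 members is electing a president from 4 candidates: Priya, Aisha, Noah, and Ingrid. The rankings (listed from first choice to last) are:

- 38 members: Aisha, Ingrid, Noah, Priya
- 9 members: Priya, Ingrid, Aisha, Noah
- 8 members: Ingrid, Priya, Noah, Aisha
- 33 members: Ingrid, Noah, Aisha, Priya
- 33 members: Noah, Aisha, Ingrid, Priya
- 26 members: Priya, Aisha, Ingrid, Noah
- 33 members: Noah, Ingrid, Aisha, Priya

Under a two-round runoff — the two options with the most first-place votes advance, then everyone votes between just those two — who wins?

Round 1 first-place votes: Priya 35, Aisha 38, Noah 66, Ingrid 41.
Noah and Ingrid advance.
Runoff: Noah is preferred to Ingrid by 66 voters; Ingrid by 114.
Ingrid wins the runoff.

Ingrid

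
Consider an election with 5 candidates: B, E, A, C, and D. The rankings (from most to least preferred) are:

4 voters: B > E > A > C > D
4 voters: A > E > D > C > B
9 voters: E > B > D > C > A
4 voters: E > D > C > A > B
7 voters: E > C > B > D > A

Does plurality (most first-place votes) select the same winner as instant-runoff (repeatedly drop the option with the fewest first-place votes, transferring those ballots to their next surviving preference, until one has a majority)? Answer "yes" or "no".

Plurality — first-place votes: B 4, E 20, A 4, C 0, D 0. Winner: E.
Instant-runoff — R1 B 4, E 20, A 4, C 0, D 0 (E winner). Winner: E.
The two methods agree.

yes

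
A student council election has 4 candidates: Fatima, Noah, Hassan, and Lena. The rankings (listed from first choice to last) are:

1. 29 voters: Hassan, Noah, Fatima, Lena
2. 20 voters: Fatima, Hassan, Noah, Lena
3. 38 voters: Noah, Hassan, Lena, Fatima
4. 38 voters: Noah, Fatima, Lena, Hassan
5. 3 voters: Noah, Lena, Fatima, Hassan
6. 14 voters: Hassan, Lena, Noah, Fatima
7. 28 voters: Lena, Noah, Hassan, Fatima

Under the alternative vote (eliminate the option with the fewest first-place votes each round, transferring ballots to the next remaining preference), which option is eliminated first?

Round 1: Fatima 20, Noah 79, Hassan 43, Lena 28. Eliminate Fatima.

Fatima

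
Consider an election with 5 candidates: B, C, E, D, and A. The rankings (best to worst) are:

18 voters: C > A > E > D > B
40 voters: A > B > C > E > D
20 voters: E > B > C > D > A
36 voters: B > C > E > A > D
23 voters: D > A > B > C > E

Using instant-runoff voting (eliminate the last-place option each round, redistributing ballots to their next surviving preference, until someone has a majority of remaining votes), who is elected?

Round 1: B 36, C 18, E 20, D 23, A 40. Eliminate C.
Round 2: B 36, E 20, D 23, A 58. Eliminate E.
Round 3: B 56, D 23, A 58. Eliminate D.
Round 4: B 56, A 81. A has a majority.

A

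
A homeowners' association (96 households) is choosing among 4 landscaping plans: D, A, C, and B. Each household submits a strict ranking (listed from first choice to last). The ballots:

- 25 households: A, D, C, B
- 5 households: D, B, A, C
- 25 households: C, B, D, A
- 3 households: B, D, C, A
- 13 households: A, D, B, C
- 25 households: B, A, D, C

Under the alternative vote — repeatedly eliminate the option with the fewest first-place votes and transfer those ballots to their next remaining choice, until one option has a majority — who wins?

Round 1: D 5, A 38, C 25, B 28. Eliminate D.
Round 2: A 38, C 25, B 33. Eliminate C.
Round 3: A 38, B 58. B has a majority.

B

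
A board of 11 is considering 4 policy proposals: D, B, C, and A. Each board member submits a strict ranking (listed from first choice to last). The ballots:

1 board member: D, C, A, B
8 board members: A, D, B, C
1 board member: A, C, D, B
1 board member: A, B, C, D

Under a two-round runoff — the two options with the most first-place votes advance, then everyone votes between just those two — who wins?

Round 1 first-place votes: D 1, B 0, C 0, A 10.
A and D advance.
Runoff: A is preferred to D by 10 voters; D by 1.
A wins the runoff.

A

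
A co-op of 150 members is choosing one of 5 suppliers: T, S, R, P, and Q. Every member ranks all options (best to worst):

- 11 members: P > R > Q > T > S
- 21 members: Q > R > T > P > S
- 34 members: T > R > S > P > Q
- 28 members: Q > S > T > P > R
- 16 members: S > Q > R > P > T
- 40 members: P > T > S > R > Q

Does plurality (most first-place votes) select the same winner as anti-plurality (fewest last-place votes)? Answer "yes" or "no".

Plurality — first-place votes: T 34, S 16, R 0, P 51, Q 49. Winner: P.
Anti-plurality — last-place votes: T 16, S 32, R 28, P 0, Q 74. Winner: P.
The two methods agree.

yes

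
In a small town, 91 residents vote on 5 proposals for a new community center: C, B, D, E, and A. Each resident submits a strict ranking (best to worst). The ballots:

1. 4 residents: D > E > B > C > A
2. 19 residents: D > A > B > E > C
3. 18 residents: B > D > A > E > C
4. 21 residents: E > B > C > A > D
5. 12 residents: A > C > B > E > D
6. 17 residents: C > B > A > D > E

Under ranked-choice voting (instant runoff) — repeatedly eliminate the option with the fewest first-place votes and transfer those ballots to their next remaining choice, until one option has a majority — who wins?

C

Round 1: C 17, B 18, D 23, E 21, A 12. Eliminate A.
Round 2: C 29, B 18, D 23, E 21. Eliminate B.
Round 3: C 29, D 41, E 21. Eliminate E.
Round 4: C 50, D 41. C has a majority.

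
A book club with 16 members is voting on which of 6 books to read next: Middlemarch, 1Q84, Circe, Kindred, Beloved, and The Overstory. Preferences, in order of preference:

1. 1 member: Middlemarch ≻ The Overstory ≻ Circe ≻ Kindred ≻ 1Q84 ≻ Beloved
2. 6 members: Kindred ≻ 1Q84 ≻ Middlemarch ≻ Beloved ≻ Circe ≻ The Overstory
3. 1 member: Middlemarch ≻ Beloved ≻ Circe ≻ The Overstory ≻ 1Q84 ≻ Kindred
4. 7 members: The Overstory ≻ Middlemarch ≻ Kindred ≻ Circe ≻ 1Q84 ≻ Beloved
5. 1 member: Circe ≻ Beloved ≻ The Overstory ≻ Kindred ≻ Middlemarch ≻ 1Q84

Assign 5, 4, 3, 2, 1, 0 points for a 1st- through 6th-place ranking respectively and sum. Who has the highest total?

Middlemarch

Middlemarch: 1·5 + 6·3 + 1·5 + 7·4 + 1·1 = 57
1Q84: 1·1 + 6·4 + 1·1 + 7·1 + 1·0 = 33
Circe: 1·3 + 6·1 + 1·3 + 7·2 + 1·5 = 31
Kindred: 1·2 + 6·5 + 1·0 + 7·3 + 1·2 = 55
Beloved: 1·0 + 6·2 + 1·4 + 7·0 + 1·4 = 20
The Overstory: 1·4 + 6·0 + 1·2 + 7·5 + 1·3 = 44
Middlemarch has the highest Borda score (57).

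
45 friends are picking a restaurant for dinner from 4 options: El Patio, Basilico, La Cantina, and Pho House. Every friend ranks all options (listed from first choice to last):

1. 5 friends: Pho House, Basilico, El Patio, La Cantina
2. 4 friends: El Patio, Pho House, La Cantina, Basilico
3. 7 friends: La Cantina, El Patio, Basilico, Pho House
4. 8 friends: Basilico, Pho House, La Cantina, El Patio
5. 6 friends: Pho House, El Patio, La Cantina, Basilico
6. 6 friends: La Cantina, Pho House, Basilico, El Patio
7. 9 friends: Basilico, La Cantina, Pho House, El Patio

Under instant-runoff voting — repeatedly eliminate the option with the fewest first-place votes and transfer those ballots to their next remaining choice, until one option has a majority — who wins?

Basilico

Round 1: El Patio 4, Basilico 17, La Cantina 13, Pho House 11. Eliminate El Patio.
Round 2: Basilico 17, La Cantina 13, Pho House 15. Eliminate La Cantina.
Round 3: Basilico 24, Pho House 21. Basilico has a majority.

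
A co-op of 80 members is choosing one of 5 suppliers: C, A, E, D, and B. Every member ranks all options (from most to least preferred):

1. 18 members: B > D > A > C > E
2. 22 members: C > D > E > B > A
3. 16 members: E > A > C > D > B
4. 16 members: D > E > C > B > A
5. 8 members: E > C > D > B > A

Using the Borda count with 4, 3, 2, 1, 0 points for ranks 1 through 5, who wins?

D

C: 18·1 + 22·4 + 16·2 + 16·2 + 8·3 = 194
A: 18·2 + 22·0 + 16·3 + 16·0 + 8·0 = 84
E: 18·0 + 22·2 + 16·4 + 16·3 + 8·4 = 188
D: 18·3 + 22·3 + 16·1 + 16·4 + 8·2 = 216
B: 18·4 + 22·1 + 16·0 + 16·1 + 8·1 = 118
D has the highest Borda score (216).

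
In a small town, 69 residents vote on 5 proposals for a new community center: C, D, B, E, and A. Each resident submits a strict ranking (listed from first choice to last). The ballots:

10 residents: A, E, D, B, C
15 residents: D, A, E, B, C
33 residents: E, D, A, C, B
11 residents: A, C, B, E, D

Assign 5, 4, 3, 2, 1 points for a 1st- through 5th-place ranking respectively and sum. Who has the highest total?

E

C: 10·1 + 15·1 + 33·2 + 11·4 = 135
D: 10·3 + 15·5 + 33·4 + 11·1 = 248
B: 10·2 + 15·2 + 33·1 + 11·3 = 116
E: 10·4 + 15·3 + 33·5 + 11·2 = 272
A: 10·5 + 15·4 + 33·3 + 11·5 = 264
E has the highest Borda score (272).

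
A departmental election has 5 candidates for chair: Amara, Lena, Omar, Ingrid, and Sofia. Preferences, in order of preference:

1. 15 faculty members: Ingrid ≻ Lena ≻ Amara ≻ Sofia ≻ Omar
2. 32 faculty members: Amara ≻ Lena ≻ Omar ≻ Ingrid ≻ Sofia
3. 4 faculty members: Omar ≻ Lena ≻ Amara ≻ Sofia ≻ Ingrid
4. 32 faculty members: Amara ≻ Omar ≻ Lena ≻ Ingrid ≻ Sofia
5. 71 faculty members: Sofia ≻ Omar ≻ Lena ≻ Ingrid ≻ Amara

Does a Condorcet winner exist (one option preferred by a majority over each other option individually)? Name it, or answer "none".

none

Checking pairwise contests:
Lena beats Amara 90–64.
Omar beats Lena 107–47.
Amara beats Omar 79–75.
Lena beats Ingrid 139–15.
Amara beats Sofia 83–71.
Every option loses at least one head-to-head, so there is no Condorcet winner.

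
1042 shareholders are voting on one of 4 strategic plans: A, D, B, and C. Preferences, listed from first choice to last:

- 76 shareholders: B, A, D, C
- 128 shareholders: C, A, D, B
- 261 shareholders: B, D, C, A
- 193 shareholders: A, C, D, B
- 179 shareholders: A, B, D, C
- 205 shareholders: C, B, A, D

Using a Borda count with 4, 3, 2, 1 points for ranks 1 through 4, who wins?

B

A: 76·3 + 128·3 + 261·1 + 193·4 + 179·4 + 205·2 = 2771
D: 76·2 + 128·2 + 261·3 + 193·2 + 179·2 + 205·1 = 2140
B: 76·4 + 128·1 + 261·4 + 193·1 + 179·3 + 205·3 = 2821
C: 76·1 + 128·4 + 261·2 + 193·3 + 179·1 + 205·4 = 2688
B has the highest Borda score (2821).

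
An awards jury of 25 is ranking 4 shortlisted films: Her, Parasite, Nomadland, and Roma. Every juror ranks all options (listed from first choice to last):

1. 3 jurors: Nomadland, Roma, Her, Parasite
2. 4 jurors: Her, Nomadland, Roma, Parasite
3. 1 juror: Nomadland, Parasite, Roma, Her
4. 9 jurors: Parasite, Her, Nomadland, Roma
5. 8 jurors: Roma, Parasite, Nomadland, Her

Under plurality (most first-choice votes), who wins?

First-place votes: Her 4, Parasite 9, Nomadland 4, Roma 8.
Parasite has the most first-place votes.

Parasite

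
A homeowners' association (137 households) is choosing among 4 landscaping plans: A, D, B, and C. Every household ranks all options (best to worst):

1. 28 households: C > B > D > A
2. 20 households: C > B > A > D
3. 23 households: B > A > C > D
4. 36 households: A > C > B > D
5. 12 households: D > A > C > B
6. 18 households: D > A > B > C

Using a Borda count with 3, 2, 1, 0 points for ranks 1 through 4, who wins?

C

A: 28·0 + 20·1 + 23·2 + 36·3 + 12·2 + 18·2 = 234
D: 28·1 + 20·0 + 23·0 + 36·0 + 12·3 + 18·3 = 118
B: 28·2 + 20·2 + 23·3 + 36·1 + 12·0 + 18·1 = 219
C: 28·3 + 20·3 + 23·1 + 36·2 + 12·1 + 18·0 = 251
C has the highest Borda score (251).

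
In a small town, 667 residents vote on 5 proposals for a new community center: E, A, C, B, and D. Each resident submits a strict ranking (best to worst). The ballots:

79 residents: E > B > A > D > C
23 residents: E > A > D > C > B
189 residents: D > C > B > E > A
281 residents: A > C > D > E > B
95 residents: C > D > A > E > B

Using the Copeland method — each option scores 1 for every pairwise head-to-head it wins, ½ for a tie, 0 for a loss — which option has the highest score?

E: beats B; loses to A, C, and D → score 1.
A: beats E, C, B, and D → score 4.
C: beats E, B, and D; loses to A → score 3.
B: loses to E, A, C, and D → score 0.
D: beats E and B; loses to A and C → score 2.
A has the best pairwise record.

A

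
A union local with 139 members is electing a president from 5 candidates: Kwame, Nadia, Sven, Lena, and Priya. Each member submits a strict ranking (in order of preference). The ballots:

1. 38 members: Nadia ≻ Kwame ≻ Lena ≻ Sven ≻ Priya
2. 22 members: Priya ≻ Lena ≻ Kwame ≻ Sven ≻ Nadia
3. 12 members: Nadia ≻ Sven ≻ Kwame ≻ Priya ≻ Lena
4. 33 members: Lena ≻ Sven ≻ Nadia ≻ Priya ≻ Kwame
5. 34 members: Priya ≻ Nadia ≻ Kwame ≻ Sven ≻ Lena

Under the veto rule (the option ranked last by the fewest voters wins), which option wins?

Sven

Last-place votes: Kwame 33, Nadia 22, Sven 0, Lena 46, Priya 38.
Sven is ranked last by the fewest voters, so Sven wins.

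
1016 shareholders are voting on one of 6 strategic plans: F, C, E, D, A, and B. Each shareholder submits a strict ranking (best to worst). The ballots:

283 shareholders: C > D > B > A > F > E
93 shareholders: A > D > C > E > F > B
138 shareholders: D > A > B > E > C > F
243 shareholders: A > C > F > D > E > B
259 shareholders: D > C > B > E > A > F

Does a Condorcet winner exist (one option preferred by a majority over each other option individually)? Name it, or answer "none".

C

C vs F: 1016–0 for C.
C vs E: 878–138 for C.
C vs D: 526–490 for C.
C vs A: 542–474 for C.
C vs B: 878–138 for C.
C beats every other option head-to-head.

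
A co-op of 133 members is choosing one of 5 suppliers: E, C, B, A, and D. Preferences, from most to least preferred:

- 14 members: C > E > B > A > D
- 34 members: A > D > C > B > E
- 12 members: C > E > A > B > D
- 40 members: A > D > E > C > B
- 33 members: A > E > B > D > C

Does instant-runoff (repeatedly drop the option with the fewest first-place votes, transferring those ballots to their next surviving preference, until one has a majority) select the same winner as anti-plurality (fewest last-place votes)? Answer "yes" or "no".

yes

Instant-runoff — R1 E 0, C 26, B 0, A 107, D 0 (A winner). Winner: A.
Anti-plurality — last-place votes: E 34, C 33, B 40, A 0, D 26. Winner: A.
The two methods agree.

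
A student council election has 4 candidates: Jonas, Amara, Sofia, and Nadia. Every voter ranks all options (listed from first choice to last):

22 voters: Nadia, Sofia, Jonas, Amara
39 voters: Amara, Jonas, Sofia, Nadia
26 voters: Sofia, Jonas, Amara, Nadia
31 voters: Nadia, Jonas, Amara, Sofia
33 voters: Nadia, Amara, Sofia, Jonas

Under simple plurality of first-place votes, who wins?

Nadia

First-place votes: Jonas 0, Amara 39, Sofia 26, Nadia 86.
Nadia has the most first-place votes.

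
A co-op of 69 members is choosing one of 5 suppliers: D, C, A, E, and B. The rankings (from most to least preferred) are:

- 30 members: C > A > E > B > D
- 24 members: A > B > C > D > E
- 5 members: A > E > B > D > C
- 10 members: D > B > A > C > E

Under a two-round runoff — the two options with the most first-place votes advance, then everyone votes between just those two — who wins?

Round 1 first-place votes: D 10, C 30, A 29, E 0, B 0.
C and A advance.
Runoff: C is preferred to A by 30 voters; A by 39.
A wins the runoff.

A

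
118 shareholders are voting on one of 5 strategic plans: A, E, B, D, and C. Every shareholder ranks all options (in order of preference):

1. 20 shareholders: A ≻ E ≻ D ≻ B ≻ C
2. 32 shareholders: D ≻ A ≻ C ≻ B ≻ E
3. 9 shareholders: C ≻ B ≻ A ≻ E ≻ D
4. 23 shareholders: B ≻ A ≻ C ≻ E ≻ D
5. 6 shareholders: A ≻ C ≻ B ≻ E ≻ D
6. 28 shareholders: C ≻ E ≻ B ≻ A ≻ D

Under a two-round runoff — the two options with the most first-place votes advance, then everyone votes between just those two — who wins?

Round 1 first-place votes: A 26, E 0, B 23, D 32, C 37.
C and D advance.
Runoff: C is preferred to D by 66 voters; D by 52.
C wins the runoff.

C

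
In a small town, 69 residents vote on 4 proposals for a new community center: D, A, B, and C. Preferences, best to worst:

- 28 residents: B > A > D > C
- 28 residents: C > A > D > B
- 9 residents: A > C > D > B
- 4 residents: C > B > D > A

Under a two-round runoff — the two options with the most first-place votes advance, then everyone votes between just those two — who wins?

Round 1 first-place votes: D 0, A 9, B 28, C 32.
C and B advance.
Runoff: C is preferred to B by 41 voters; B by 28.
C wins the runoff.

C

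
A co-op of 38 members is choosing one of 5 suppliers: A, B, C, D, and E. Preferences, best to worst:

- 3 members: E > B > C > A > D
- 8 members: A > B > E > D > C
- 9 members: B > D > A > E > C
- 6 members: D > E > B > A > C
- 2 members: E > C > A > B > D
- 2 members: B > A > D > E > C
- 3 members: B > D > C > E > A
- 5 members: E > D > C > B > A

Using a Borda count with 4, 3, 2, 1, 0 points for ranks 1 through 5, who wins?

B

A: 3·1 + 8·4 + 9·2 + 6·1 + 2·2 + 2·3 + 3·0 + 5·0 = 69
B: 3·3 + 8·3 + 9·4 + 6·2 + 2·1 + 2·4 + 3·4 + 5·1 = 108
C: 3·2 + 8·0 + 9·0 + 6·0 + 2·3 + 2·0 + 3·2 + 5·2 = 28
D: 3·0 + 8·1 + 9·3 + 6·4 + 2·0 + 2·2 + 3·3 + 5·3 = 87
E: 3·4 + 8·2 + 9·1 + 6·3 + 2·4 + 2·1 + 3·1 + 5·4 = 88
B has the highest Borda score (108).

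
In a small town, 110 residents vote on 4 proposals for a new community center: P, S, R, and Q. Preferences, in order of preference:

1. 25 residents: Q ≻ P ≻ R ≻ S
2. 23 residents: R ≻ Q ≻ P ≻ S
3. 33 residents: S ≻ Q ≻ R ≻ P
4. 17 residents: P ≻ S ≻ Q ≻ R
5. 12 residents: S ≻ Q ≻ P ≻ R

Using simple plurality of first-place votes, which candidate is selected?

First-place votes: P 17, S 45, R 23, Q 25.
S has the most first-place votes.

S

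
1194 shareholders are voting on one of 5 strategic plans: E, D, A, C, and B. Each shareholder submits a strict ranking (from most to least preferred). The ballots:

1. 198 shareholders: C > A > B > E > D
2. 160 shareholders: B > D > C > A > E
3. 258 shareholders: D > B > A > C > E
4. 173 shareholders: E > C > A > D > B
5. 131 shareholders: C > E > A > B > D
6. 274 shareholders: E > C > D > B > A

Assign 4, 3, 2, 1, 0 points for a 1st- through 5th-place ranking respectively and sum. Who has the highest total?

E: 198·1 + 160·0 + 258·0 + 173·4 + 131·3 + 274·4 = 2379
D: 198·0 + 160·3 + 258·4 + 173·1 + 131·0 + 274·2 = 2233
A: 198·3 + 160·1 + 258·2 + 173·2 + 131·2 + 274·0 = 1878
C: 198·4 + 160·2 + 258·1 + 173·3 + 131·4 + 274·3 = 3235
B: 198·2 + 160·4 + 258·3 + 173·0 + 131·1 + 274·1 = 2215
C has the highest Borda score (3235).

C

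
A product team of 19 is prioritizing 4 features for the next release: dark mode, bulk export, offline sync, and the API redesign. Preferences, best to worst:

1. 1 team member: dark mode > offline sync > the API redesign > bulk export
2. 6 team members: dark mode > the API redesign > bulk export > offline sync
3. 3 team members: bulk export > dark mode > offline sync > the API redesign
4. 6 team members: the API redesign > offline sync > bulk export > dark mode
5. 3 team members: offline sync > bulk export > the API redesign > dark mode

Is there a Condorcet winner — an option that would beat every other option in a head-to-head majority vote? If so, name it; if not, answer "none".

none

Checking pairwise contests:
bulk export beats dark mode 12–7.
offline sync beats bulk export 10–9.
dark mode beats offline sync 10–9.
dark mode beats the API redesign 10–9.
Every option loses at least one head-to-head, so there is no Condorcet winner.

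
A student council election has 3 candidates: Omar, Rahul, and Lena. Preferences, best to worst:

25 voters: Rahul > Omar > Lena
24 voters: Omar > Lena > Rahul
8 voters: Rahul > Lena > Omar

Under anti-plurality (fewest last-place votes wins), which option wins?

Omar

Last-place votes: Omar 8, Rahul 24, Lena 25.
Omar is ranked last by the fewest voters, so Omar wins.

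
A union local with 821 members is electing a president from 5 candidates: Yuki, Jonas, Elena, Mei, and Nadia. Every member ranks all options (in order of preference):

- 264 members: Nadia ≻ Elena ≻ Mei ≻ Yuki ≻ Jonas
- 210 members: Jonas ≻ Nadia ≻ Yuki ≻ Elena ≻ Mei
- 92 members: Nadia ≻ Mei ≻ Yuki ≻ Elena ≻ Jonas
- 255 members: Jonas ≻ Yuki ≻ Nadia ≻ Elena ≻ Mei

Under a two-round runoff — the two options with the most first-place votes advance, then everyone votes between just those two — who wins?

Round 1 first-place votes: Yuki 0, Jonas 465, Elena 0, Mei 0, Nadia 356.
Jonas and Nadia advance.
Runoff: Jonas is preferred to Nadia by 465 voters; Nadia by 356.
Jonas wins the runoff.

Jonas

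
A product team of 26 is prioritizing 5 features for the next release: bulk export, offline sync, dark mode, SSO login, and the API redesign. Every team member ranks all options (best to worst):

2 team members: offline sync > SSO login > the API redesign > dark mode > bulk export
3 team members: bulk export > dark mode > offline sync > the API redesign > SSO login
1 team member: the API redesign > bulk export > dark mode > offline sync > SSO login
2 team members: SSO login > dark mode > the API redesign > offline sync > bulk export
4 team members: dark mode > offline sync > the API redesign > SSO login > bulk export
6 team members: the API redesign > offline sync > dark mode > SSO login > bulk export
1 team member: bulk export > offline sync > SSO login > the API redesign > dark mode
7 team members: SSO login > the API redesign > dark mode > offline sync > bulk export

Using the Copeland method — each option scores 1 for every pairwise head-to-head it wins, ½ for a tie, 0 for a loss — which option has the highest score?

bulk export: loses to offline sync, dark mode, SSO login, and the API redesign → score 0.
offline sync: beats bulk export and SSO login; loses to dark mode and the API redesign → score 2.
dark mode: beats bulk export, offline sync, and SSO login; loses to the API redesign → score 3.
SSO login: beats bulk export; loses to offline sync, dark mode, and the API redesign → score 1.
the API redesign: beats bulk export, offline sync, dark mode, and SSO login → score 4.
the API redesign has the best pairwise record.

the API redesign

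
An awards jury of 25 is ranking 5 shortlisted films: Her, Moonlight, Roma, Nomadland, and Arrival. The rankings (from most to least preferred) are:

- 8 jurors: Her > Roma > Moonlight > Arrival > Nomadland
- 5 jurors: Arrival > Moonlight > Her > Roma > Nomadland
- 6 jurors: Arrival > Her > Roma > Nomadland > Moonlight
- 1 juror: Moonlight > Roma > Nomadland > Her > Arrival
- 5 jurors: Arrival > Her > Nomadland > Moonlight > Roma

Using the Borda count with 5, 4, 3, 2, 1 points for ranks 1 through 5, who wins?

Her

Her: 8·5 + 5·3 + 6·4 + 1·2 + 5·4 = 101
Moonlight: 8·3 + 5·4 + 6·1 + 1·5 + 5·2 = 65
Roma: 8·4 + 5·2 + 6·3 + 1·4 + 5·1 = 69
Nomadland: 8·1 + 5·1 + 6·2 + 1·3 + 5·3 = 43
Arrival: 8·2 + 5·5 + 6·5 + 1·1 + 5·5 = 97
Her has the highest Borda score (101).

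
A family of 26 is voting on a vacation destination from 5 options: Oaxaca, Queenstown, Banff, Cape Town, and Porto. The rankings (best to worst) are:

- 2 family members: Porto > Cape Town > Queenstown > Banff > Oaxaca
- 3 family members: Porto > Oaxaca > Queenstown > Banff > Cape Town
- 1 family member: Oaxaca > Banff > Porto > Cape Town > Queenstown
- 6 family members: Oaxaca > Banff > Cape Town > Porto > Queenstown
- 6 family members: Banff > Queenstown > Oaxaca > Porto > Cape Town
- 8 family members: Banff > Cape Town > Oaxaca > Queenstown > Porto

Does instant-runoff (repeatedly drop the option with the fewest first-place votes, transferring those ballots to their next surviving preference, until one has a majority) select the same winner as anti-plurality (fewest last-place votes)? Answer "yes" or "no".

yes

Instant-runoff — R1 Oaxaca 7, Queenstown 0, Banff 14, Cape Town 0, Porto 5 (Banff winner). Winner: Banff.
Anti-plurality — last-place votes: Oaxaca 2, Queenstown 7, Banff 0, Cape Town 9, Porto 8. Winner: Banff.
The two methods agree.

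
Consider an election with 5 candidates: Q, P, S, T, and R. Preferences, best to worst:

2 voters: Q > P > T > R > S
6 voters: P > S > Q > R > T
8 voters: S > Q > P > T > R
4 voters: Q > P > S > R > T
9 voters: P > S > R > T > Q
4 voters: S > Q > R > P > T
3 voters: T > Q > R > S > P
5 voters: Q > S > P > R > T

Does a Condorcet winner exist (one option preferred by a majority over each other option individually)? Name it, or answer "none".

none

Checking pairwise contests:
S beats Q 27–14.
Q beats P 26–15.
P beats S 21–20.
Q beats T 29–12.
Q beats R 32–9.
Every option loses at least one head-to-head, so there is no Condorcet winner.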